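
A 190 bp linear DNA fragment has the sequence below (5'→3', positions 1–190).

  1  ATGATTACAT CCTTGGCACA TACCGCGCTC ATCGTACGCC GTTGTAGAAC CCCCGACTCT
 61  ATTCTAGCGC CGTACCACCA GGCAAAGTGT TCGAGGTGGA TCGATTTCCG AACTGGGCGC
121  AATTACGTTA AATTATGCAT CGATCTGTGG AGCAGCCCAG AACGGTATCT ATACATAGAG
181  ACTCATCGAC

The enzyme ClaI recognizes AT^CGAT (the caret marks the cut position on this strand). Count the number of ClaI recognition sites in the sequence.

ATCGAT occurs starting at positions 100, 139.
ClaI cuts at 2 sites.

2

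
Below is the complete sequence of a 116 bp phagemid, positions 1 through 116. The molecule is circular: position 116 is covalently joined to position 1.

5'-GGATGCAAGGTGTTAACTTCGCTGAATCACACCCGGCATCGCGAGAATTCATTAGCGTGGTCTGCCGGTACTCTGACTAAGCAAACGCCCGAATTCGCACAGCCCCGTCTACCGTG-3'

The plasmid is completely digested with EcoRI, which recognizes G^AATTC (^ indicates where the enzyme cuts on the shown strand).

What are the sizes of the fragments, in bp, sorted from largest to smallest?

EcoRI sites (GAATTC) start at positions 45, 91.
EcoRI cuts after the first base of each site, so after positions 45, 91.
Circular molecule, 2 cuts → 2 fragments:
  46–91 → 46 bp
  92–116 then 1–45 → 25 + 45 = 70 bp
Sorted largest to smallest: 70, 46 bp.

70, 46 bp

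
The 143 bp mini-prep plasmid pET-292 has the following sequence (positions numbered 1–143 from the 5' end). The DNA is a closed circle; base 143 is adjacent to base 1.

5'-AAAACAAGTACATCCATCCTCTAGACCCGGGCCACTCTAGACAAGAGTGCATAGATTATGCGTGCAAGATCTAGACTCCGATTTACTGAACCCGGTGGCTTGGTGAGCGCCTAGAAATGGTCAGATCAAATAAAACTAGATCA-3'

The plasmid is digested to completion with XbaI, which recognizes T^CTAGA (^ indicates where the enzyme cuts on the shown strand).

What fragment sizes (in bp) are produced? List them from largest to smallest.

XbaI sites (TCTAGA) start at positions 20, 36, 70.
XbaI cuts after the first base of each site, so after positions 20, 36, 70.
Circular molecule, 3 cuts → 3 fragments:
  21–36 → 16 bp
  37–70 → 34 bp
  71–143 then 1–20 → 73 + 20 = 93 bp
Sorted largest to smallest: 93, 34, 16 bp.

93, 34, 16 bp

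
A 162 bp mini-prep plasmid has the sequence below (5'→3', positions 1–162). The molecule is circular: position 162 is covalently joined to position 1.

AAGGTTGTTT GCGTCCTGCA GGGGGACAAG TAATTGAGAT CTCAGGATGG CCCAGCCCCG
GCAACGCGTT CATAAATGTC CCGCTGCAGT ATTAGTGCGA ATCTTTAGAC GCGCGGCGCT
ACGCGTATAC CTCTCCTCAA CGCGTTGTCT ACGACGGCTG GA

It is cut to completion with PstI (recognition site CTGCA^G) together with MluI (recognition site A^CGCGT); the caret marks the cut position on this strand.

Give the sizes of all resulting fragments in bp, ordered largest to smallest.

PstI sites (CTGCAG) start at positions 16, 84.
PstI cuts after base 5 of each site (before the last base), so after positions 20, 88.
MluI sites (ACGCGT) start at positions 64, 121, 140.
MluI cuts after the first base of each site, so after positions 64, 121, 140.
Combined cut positions: 20, 64, 88, 121, 140.
Circular molecule, 5 cuts → 5 fragments:
  21–64 → 44 bp
  65–88 → 24 bp
  89–121 → 33 bp
  122–140 → 19 bp
  141–162 then 1–20 → 22 + 20 = 42 bp
Sorted largest to smallest: 44, 42, 33, 24, 19 bp.

44, 42, 33, 24, 19 bp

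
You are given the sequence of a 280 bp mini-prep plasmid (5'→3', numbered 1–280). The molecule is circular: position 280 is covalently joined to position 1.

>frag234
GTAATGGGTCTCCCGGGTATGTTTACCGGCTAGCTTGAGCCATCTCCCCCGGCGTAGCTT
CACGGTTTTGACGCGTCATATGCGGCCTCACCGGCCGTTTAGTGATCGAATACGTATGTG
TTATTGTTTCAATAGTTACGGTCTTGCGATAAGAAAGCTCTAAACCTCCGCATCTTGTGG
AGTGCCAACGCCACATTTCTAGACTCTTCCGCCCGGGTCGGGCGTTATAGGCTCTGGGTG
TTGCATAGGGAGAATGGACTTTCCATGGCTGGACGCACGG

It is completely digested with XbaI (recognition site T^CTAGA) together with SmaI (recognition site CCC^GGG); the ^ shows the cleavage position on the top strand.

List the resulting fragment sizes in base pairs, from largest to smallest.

184, 80, 16 bp

The XbaI site (TCTAGA) starts at position 198.
XbaI cuts after the first base of each site, so after position 198.
SmaI sites (CCCGGG) start at positions 12, 212.
SmaI cuts after base 3 of each site, so after positions 14, 214.
Combined cut positions: 14, 198, 214.
Circular molecule, 3 cuts → 3 fragments:
  15–198 → 184 bp
  199–214 → 16 bp
  215–280 then 1–14 → 66 + 14 = 80 bp
Sorted largest to smallest: 184, 80, 16 bp.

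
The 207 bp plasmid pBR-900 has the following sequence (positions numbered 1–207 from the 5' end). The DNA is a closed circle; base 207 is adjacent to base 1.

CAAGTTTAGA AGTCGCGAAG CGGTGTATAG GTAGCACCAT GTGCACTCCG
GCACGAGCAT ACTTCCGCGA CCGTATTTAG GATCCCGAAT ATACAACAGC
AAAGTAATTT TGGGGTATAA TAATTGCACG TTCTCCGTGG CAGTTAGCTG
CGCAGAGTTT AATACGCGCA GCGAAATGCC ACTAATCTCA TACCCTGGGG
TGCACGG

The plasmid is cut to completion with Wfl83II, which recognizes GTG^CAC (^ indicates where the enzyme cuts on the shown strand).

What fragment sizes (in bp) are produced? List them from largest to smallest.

159, 48 bp

Wfl83II sites (GTGCAC) start at positions 41, 200.
Wfl83II cuts after base 3 of each site, so after positions 43, 202.
Circular molecule, 2 cuts → 2 fragments:
  44–202 → 159 bp
  203–207 then 1–43 → 5 + 43 = 48 bp
Sorted largest to smallest: 159, 48 bp.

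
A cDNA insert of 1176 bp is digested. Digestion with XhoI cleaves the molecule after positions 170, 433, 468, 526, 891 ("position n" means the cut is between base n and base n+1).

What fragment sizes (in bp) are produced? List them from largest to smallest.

365, 285, 263, 170, 58, 35 bp

Linear molecule, 5 cuts → 6 fragments:
  170 − 0 = 170 bp
  433 − 170 = 263 bp
  468 − 433 = 35 bp
  526 − 468 = 58 bp
  891 − 526 = 365 bp
  1176 − 891 = 285 bp
Sorted largest to smallest: 365, 285, 263, 170, 58, 35 bp.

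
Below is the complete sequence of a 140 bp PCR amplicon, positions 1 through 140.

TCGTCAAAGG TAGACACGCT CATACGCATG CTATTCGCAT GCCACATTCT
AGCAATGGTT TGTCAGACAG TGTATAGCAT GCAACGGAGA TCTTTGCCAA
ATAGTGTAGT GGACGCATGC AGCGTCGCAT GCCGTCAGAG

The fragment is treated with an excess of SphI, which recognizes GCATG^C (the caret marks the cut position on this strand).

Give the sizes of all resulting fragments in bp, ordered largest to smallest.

SphI sites (GCATGC) start at positions 26, 37, 77, 115, 127.
SphI cuts after base 5 of each site (before the last base), so after positions 30, 41, 81, 119, 131.
Linear molecule, 5 cuts → 6 fragments:
  1–30 → 30 bp
  31–41 → 11 bp
  42–81 → 40 bp
  82–119 → 38 bp
  120–131 → 12 bp
  132–140 → 9 bp
Sorted largest to smallest: 40, 38, 30, 12, 11, 9 bp.

40, 38, 30, 12, 11, 9 bp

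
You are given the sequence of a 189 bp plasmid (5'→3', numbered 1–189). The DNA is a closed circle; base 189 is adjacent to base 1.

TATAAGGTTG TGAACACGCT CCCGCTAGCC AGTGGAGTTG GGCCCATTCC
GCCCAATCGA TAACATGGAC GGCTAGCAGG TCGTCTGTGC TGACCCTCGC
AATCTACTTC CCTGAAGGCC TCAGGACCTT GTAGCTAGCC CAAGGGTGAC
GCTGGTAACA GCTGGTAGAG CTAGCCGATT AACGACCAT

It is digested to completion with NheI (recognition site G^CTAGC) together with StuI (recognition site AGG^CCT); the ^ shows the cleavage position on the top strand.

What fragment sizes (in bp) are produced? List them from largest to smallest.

NheI sites (GCTAGC) start at positions 24, 72, 134, 170.
NheI cuts after the first base of each site, so after positions 24, 72, 134, 170.
The StuI site (AGGCCT) starts at position 116.
StuI cuts after base 3 of each site, so after position 118.
Combined cut positions: 24, 72, 118, 134, 170.
Circular molecule, 5 cuts → 5 fragments:
  25–72 → 48 bp
  73–118 → 46 bp
  119–134 → 16 bp
  135–170 → 36 bp
  171–189 then 1–24 → 19 + 24 = 43 bp
Sorted largest to smallest: 48, 46, 43, 36, 16 bp.

48, 46, 43, 36, 16 bp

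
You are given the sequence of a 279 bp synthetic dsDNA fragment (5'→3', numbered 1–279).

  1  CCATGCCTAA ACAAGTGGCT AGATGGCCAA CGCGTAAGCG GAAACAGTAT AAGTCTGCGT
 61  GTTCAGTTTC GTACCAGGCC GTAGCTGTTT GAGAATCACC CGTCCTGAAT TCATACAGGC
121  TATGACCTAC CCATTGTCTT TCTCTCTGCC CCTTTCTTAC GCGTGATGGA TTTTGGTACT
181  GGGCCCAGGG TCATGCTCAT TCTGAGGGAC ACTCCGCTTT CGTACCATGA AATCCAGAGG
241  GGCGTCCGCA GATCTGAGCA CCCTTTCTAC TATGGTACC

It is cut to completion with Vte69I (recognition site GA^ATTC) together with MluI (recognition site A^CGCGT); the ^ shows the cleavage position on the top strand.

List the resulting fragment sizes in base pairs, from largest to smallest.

120, 78, 51, 30 bp

The Vte69I site (GAATTC) starts at position 107.
Vte69I cuts after base 2 of each site, so after position 108.
MluI sites (ACGCGT) start at positions 30, 159.
MluI cuts after the first base of each site, so after positions 30, 159.
Combined cut positions: 30, 108, 159.
Linear molecule, 3 cuts → 4 fragments:
  1–30 → 30 bp
  31–108 → 78 bp
  109–159 → 51 bp
  160–279 → 120 bp
Sorted largest to smallest: 120, 78, 51, 30 bp.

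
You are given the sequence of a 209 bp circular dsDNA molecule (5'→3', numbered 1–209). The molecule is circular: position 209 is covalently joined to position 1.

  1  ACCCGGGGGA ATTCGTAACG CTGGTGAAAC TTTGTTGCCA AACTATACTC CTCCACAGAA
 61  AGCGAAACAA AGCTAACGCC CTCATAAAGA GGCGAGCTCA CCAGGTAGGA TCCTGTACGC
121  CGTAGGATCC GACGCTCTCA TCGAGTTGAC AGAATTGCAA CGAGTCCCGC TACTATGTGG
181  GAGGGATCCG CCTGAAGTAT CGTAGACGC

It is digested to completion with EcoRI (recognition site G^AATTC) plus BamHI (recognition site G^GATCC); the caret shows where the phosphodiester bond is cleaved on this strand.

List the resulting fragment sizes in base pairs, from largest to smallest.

The EcoRI site (GAATTC) starts at position 9.
EcoRI cuts after the first base of each site, so after position 9.
BamHI sites (GGATCC) start at positions 108, 125, 184.
BamHI cuts after the first base of each site, so after positions 108, 125, 184.
Combined cut positions: 9, 108, 125, 184.
Circular molecule, 4 cuts → 4 fragments:
  10–108 → 99 bp
  109–125 → 17 bp
  126–184 → 59 bp
  185–209 then 1–9 → 25 + 9 = 34 bp
Sorted largest to smallest: 99, 59, 34, 17 bp.

99, 59, 34, 17 bp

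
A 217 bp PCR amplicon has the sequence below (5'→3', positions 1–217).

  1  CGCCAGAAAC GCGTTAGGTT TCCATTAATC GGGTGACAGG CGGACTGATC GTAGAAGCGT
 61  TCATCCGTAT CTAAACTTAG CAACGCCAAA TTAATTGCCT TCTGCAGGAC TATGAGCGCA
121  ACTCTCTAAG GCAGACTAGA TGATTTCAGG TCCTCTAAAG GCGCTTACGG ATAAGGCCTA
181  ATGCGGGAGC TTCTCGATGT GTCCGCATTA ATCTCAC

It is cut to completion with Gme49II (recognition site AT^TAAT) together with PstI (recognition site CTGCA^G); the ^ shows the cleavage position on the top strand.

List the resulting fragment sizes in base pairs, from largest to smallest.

Gme49II sites (ATTAAT) start at positions 24, 90, 207.
Gme49II cuts after base 2 of each site, so after positions 25, 91, 208.
The PstI site (CTGCAG) starts at position 102.
PstI cuts after base 5 of each site (before the last base), so after position 106.
Combined cut positions: 25, 91, 106, 208.
Linear molecule, 4 cuts → 5 fragments:
  1–25 → 25 bp
  26–91 → 66 bp
  92–106 → 15 bp
  107–208 → 102 bp
  209–217 → 9 bp
Sorted largest to smallest: 102, 66, 25, 15, 9 bp.

102, 66, 25, 15, 9 bp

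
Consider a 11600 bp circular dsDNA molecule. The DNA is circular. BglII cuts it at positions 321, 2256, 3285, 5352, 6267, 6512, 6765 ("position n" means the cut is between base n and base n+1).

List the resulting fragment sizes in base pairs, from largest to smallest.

5156, 2067, 1935, 1029, 915, 253, 245 bp

Circular molecule, 7 cuts → 7 fragments:
  2256 − 321 = 1935 bp
  3285 − 2256 = 1029 bp
  5352 − 3285 = 2067 bp
  6267 − 5352 = 915 bp
  6512 − 6267 = 245 bp
  6765 − 6512 = 253 bp
  wrap: 11600 − 6765 + 321 = 5156 bp
Sorted largest to smallest: 5156, 2067, 1935, 1029, 915, 253, 245 bp.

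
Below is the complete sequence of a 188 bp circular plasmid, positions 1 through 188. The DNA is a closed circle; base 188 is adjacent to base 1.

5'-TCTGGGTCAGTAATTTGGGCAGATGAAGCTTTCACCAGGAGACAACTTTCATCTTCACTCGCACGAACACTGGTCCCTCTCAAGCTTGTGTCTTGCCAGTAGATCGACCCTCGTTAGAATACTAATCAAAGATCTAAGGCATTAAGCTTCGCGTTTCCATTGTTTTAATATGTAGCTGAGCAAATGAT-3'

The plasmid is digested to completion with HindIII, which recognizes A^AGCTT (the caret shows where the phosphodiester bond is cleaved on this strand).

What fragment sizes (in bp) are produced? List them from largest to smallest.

HindIII sites (AAGCTT) start at positions 26, 82, 144.
HindIII cuts after the first base of each site, so after positions 26, 82, 144.
Circular molecule, 3 cuts → 3 fragments:
  27–82 → 56 bp
  83–144 → 62 bp
  145–188 then 1–26 → 44 + 26 = 70 bp
Sorted largest to smallest: 70, 62, 56 bp.

70, 62, 56 bp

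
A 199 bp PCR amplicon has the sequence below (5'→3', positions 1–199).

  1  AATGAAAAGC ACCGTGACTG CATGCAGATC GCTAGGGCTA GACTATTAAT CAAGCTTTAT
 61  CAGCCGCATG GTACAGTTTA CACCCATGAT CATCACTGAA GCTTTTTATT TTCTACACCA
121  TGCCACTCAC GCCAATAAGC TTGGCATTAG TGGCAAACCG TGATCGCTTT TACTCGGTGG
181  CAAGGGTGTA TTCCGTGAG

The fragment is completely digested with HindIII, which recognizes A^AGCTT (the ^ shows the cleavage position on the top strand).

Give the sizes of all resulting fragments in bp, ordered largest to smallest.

HindIII sites (AAGCTT) start at positions 52, 99, 137.
HindIII cuts after the first base of each site, so after positions 52, 99, 137.
Linear molecule, 3 cuts → 4 fragments:
  1–52 → 52 bp
  53–99 → 47 bp
  100–137 → 38 bp
  138–199 → 62 bp
Sorted largest to smallest: 62, 52, 47, 38 bp.

62, 52, 47, 38 bp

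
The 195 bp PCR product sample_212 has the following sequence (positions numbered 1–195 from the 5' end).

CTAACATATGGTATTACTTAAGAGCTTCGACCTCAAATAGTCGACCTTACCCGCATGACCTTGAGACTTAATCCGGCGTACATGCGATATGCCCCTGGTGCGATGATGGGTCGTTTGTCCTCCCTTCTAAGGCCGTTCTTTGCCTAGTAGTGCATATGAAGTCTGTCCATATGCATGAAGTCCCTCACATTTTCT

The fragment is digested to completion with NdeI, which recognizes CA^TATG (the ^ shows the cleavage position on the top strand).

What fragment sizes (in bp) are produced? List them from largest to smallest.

NdeI sites (CATATG) start at positions 5, 153, 168.
NdeI cuts after base 2 of each site, so after positions 6, 154, 169.
Linear molecule, 3 cuts → 4 fragments:
  1–6 → 6 bp
  7–154 → 148 bp
  155–169 → 15 bp
  170–195 → 26 bp
Sorted largest to smallest: 148, 26, 15, 6 bp.

148, 26, 15, 6 bp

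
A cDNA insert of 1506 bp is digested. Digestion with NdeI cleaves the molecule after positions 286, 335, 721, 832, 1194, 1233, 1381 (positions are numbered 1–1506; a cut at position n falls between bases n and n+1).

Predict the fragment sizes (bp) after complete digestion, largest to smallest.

Linear molecule, 7 cuts → 8 fragments:
  286 − 0 = 286 bp
  335 − 286 = 49 bp
  721 − 335 = 386 bp
  832 − 721 = 111 bp
  1194 − 832 = 362 bp
  1233 − 1194 = 39 bp
  1381 − 1233 = 148 bp
  1506 − 1381 = 125 bp
Sorted largest to smallest: 386, 362, 286, 148, 125, 111, 49, 39 bp.

386, 362, 286, 148, 125, 111, 49, 39 bp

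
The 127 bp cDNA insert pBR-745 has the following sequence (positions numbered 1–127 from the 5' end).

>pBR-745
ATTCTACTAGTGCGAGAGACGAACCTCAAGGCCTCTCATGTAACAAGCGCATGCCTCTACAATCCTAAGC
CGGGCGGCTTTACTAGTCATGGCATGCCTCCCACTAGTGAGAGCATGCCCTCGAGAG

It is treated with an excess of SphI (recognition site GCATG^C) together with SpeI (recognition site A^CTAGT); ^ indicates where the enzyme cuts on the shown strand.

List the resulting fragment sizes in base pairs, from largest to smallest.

SphI sites (GCATGC) start at positions 49, 92, 113.
SphI cuts after base 5 of each site (before the last base), so after positions 53, 96, 117.
SpeI sites (ACTAGT) start at positions 6, 82, 103.
SpeI cuts after the first base of each site, so after positions 6, 82, 103.
Combined cut positions: 6, 53, 82, 96, 103, 117.
Linear molecule, 6 cuts → 7 fragments:
  1–6 → 6 bp
  7–53 → 47 bp
  54–82 → 29 bp
  83–96 → 14 bp
  97–103 → 7 bp
  104–117 → 14 bp
  118–127 → 10 bp
Sorted largest to smallest: 47, 29, 14, 14, 10, 7, 6 bp.

47, 29, 14, 14, 10, 7, 6 bp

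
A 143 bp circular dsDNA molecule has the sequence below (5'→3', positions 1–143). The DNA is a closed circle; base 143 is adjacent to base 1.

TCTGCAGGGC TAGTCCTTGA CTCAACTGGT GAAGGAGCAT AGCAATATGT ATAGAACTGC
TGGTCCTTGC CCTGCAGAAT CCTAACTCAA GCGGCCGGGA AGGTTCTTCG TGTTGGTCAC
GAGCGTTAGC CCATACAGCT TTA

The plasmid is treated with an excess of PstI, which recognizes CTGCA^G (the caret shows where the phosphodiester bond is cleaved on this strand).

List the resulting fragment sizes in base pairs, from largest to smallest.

73, 70 bp

PstI sites (CTGCAG) start at positions 2, 72.
PstI cuts after base 5 of each site (before the last base), so after positions 6, 76.
Circular molecule, 2 cuts → 2 fragments:
  7–76 → 70 bp
  77–143 then 1–6 → 67 + 6 = 73 bp
Sorted largest to smallest: 73, 70 bp.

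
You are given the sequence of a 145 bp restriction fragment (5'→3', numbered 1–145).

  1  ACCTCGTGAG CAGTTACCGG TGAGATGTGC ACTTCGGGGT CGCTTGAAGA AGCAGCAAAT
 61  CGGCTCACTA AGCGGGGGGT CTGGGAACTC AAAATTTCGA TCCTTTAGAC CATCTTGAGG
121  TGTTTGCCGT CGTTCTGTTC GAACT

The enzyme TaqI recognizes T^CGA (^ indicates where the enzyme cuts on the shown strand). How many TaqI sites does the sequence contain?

2

TCGA occurs starting at positions 97, 139.
TaqI cuts at 2 sites.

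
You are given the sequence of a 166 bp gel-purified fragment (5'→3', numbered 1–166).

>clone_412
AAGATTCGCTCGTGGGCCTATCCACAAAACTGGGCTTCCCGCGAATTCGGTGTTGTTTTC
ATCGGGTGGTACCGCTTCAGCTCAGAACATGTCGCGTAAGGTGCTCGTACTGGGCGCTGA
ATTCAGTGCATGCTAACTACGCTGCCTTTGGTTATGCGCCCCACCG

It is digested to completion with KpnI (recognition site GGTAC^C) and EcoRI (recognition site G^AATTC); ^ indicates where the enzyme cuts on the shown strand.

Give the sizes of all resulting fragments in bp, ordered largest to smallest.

47, 47, 43, 29 bp

The KpnI site (GGTACC) starts at position 68.
KpnI cuts after base 5 of each site (before the last base), so after position 72.
EcoRI sites (GAATTC) start at positions 43, 119.
EcoRI cuts after the first base of each site, so after positions 43, 119.
Combined cut positions: 43, 72, 119.
Linear molecule, 3 cuts → 4 fragments:
  1–43 → 43 bp
  44–72 → 29 bp
  73–119 → 47 bp
  120–166 → 47 bp
Sorted largest to smallest: 47, 47, 43, 29 bp.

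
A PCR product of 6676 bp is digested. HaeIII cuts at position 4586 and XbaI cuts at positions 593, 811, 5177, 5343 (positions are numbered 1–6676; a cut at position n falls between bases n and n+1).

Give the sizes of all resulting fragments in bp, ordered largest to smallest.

3775, 1333, 593, 591, 218, 166 bp

Combined cut positions (sorted): 593, 811, 4586, 5177, 5343.
Linear molecule, 5 cuts → 6 fragments:
  593 − 0 = 593 bp
  811 − 593 = 218 bp
  4586 − 811 = 3775 bp
  5177 − 4586 = 591 bp
  5343 − 5177 = 166 bp
  6676 − 5343 = 1333 bp
Sorted largest to smallest: 3775, 1333, 593, 591, 218, 166 bp.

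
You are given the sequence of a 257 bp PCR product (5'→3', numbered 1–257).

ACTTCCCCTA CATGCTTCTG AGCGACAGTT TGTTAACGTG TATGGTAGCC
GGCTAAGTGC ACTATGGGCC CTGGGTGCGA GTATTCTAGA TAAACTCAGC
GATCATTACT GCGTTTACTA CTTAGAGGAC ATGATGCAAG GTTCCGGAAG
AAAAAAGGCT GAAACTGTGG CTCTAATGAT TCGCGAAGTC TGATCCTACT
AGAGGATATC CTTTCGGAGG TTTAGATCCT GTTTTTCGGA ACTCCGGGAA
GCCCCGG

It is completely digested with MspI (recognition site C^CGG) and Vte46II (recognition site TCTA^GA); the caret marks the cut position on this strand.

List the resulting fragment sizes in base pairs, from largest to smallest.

100, 56, 49, 39, 10, 3 bp

MspI sites (CCGG) start at positions 49, 144, 244, 254.
MspI cuts after the first base of each site, so after positions 49, 144, 244, 254.
The Vte46II site (TCTAGA) starts at position 85.
Vte46II cuts after base 4 of each site, so after position 88.
Combined cut positions: 49, 88, 144, 244, 254.
Linear molecule, 5 cuts → 6 fragments:
  1–49 → 49 bp
  50–88 → 39 bp
  89–144 → 56 bp
  145–244 → 100 bp
  245–254 → 10 bp
  255–257 → 3 bp
Sorted largest to smallest: 100, 56, 49, 39, 10, 3 bp.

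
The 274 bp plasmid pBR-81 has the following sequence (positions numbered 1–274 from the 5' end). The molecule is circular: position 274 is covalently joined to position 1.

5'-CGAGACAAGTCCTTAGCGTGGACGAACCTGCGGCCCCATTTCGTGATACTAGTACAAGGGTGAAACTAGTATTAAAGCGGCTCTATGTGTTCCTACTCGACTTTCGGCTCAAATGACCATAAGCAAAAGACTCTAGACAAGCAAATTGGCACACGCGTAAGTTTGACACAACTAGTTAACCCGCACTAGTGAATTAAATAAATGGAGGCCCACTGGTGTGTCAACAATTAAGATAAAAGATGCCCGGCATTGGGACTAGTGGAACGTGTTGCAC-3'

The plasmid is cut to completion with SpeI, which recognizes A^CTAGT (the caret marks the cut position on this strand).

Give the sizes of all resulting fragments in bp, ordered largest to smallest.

106, 70, 67, 17, 14 bp

SpeI sites (ACTAGT) start at positions 48, 65, 171, 185, 255.
SpeI cuts after the first base of each site, so after positions 48, 65, 171, 185, 255.
Circular molecule, 5 cuts → 5 fragments:
  49–65 → 17 bp
  66–171 → 106 bp
  172–185 → 14 bp
  186–255 → 70 bp
  256–274 then 1–48 → 19 + 48 = 67 bp
Sorted largest to smallest: 106, 70, 67, 17, 14 bp.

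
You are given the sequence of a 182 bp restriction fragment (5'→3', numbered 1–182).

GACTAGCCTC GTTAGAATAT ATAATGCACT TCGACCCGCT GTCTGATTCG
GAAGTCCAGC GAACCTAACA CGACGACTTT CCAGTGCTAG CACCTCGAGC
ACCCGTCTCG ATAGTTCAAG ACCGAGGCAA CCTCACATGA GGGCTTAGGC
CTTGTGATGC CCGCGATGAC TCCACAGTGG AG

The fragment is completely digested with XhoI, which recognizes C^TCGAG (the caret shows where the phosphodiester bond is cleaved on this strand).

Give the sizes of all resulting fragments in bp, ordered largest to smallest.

94, 88 bp

The XhoI site (CTCGAG) starts at position 94.
XhoI cuts after the first base of each site, so after position 94.
Linear molecule, 1 cut → 2 fragments:
  1–94 → 94 bp
  95–182 → 88 bp
Sorted largest to smallest: 94, 88 bp.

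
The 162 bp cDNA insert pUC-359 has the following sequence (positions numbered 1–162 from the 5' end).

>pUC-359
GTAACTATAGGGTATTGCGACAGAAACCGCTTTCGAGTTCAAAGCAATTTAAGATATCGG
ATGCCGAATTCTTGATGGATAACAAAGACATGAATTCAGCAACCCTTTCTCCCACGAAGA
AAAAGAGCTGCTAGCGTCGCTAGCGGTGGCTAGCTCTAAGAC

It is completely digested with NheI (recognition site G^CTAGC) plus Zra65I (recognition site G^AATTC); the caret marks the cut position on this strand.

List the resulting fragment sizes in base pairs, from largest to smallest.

NheI sites (GCTAGC) start at positions 130, 139, 149.
NheI cuts after the first base of each site, so after positions 130, 139, 149.
Zra65I sites (GAATTC) start at positions 66, 92.
Zra65I cuts after the first base of each site, so after positions 66, 92.
Combined cut positions: 66, 92, 130, 139, 149.
Linear molecule, 5 cuts → 6 fragments:
  1–66 → 66 bp
  67–92 → 26 bp
  93–130 → 38 bp
  131–139 → 9 bp
  140–149 → 10 bp
  150–162 → 13 bp
Sorted largest to smallest: 66, 38, 26, 13, 10, 9 bp.

66, 38, 26, 13, 10, 9 bp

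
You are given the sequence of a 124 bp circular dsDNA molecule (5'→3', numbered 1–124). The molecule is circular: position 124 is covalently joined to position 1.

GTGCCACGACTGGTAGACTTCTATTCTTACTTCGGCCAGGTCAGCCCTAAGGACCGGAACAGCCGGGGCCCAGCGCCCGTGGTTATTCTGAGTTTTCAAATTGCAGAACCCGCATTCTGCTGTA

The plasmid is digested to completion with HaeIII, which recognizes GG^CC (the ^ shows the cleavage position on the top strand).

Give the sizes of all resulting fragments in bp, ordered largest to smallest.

91, 33 bp

HaeIII sites (GGCC) start at positions 34, 67.
HaeIII cuts after base 2 of each site, so after positions 35, 68.
Circular molecule, 2 cuts → 2 fragments:
  36–68 → 33 bp
  69–124 then 1–35 → 56 + 35 = 91 bp
Sorted largest to smallest: 91, 33 bp.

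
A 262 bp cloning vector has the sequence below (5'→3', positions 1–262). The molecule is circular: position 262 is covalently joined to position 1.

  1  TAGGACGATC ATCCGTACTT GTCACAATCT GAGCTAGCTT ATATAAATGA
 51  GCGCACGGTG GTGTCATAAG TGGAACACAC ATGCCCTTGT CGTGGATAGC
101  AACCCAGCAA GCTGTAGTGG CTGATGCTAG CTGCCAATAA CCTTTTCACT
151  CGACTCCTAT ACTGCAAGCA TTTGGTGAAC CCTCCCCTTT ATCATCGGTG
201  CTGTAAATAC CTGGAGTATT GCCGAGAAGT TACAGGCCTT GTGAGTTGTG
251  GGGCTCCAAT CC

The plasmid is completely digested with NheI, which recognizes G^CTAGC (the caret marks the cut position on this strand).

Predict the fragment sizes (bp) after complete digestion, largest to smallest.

NheI sites (GCTAGC) start at positions 33, 126.
NheI cuts after the first base of each site, so after positions 33, 126.
Circular molecule, 2 cuts → 2 fragments:
  34–126 → 93 bp
  127–262 then 1–33 → 136 + 33 = 169 bp
Sorted largest to smallest: 169, 93 bp.

169, 93 bp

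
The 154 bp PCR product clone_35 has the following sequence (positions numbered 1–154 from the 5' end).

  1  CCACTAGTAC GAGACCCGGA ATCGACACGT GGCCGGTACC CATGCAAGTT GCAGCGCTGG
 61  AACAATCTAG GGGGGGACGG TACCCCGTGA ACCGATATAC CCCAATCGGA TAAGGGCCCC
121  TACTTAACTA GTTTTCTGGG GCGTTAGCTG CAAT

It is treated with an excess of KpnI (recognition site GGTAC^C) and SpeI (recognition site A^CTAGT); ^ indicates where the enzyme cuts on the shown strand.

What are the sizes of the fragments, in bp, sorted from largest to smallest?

KpnI sites (GGTACC) start at positions 35, 79.
KpnI cuts after base 5 of each site (before the last base), so after positions 39, 83.
SpeI sites (ACTAGT) start at positions 3, 127.
SpeI cuts after the first base of each site, so after positions 3, 127.
Combined cut positions: 3, 39, 83, 127.
Linear molecule, 4 cuts → 5 fragments:
  1–3 → 3 bp
  4–39 → 36 bp
  40–83 → 44 bp
  84–127 → 44 bp
  128–154 → 27 bp
Sorted largest to smallest: 44, 44, 36, 27, 3 bp.

44, 44, 36, 27, 3 bp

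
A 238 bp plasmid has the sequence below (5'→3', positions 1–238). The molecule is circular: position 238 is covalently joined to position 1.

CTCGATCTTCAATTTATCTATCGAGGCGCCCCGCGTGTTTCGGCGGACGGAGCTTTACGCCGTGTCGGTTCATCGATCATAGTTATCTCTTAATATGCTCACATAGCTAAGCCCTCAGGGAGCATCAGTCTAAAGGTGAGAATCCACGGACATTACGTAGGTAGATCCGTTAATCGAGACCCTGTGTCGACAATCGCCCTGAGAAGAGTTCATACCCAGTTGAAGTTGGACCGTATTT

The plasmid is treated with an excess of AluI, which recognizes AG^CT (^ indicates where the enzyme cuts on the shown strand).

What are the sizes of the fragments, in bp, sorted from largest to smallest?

184, 54 bp

AluI sites (AGCT) start at positions 51, 105.
AluI cuts after base 2 of each site, so after positions 52, 106.
Circular molecule, 2 cuts → 2 fragments:
  53–106 → 54 bp
  107–238 then 1–52 → 132 + 52 = 184 bp
Sorted largest to smallest: 184, 54 bp.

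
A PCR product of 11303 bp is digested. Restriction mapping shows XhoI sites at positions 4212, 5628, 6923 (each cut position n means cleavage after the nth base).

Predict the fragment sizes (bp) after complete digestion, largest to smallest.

4380, 4212, 1416, 1295 bp

Linear molecule, 3 cuts → 4 fragments:
  4212 − 0 = 4212 bp
  5628 − 4212 = 1416 bp
  6923 − 5628 = 1295 bp
  11303 − 6923 = 4380 bp
Sorted largest to smallest: 4380, 4212, 1416, 1295 bp.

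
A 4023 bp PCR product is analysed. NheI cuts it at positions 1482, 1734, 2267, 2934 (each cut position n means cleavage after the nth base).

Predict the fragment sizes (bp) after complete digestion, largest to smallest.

1482, 1089, 667, 533, 252 bp

Linear molecule, 4 cuts → 5 fragments:
  1482 − 0 = 1482 bp
  1734 − 1482 = 252 bp
  2267 − 1734 = 533 bp
  2934 − 2267 = 667 bp
  4023 − 2934 = 1089 bp
Sorted largest to smallest: 1482, 1089, 667, 533, 252 bp.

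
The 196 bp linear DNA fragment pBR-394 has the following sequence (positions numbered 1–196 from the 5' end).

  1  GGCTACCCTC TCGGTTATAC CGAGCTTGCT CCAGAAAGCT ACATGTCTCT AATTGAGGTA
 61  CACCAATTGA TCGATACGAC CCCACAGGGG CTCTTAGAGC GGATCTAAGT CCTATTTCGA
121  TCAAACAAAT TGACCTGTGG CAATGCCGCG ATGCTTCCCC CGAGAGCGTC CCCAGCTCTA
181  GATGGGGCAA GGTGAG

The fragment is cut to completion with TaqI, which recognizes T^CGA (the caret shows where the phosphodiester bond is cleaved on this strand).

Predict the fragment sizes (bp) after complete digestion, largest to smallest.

TaqI sites (TCGA) start at positions 71, 117.
TaqI cuts after the first base of each site, so after positions 71, 117.
Linear molecule, 2 cuts → 3 fragments:
  1–71 → 71 bp
  72–117 → 46 bp
  118–196 → 79 bp
Sorted largest to smallest: 79, 71, 46 bp.

79, 71, 46 bp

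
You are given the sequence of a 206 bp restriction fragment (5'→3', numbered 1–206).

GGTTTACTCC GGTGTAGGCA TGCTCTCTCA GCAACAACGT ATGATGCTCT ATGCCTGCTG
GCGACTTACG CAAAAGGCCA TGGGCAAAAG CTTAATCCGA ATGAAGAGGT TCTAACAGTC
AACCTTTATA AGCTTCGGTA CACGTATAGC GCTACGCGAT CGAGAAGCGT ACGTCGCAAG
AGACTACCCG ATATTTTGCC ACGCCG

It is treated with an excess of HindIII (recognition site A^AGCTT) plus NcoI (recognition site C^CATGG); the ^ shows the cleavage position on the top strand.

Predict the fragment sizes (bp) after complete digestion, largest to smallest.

HindIII sites (AAGCTT) start at positions 88, 130.
HindIII cuts after the first base of each site, so after positions 88, 130.
The NcoI site (CCATGG) starts at position 78.
NcoI cuts after the first base of each site, so after position 78.
Combined cut positions: 78, 88, 130.
Linear molecule, 3 cuts → 4 fragments:
  1–78 → 78 bp
  79–88 → 10 bp
  89–130 → 42 bp
  131–206 → 76 bp
Sorted largest to smallest: 78, 76, 42, 10 bp.

78, 76, 42, 10 bp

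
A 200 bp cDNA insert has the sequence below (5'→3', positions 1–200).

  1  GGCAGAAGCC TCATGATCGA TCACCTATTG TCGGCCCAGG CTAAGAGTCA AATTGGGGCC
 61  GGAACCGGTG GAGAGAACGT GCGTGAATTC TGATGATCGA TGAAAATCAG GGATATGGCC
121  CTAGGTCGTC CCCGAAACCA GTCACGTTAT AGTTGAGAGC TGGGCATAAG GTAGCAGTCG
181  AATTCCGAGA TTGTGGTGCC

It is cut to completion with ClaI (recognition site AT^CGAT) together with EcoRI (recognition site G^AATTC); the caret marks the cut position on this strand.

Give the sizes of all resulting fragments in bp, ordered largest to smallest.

83, 68, 20, 17, 12 bp

ClaI sites (ATCGAT) start at positions 16, 96.
ClaI cuts after base 2 of each site, so after positions 17, 97.
EcoRI sites (GAATTC) start at positions 85, 180.
EcoRI cuts after the first base of each site, so after positions 85, 180.
Combined cut positions: 17, 85, 97, 180.
Linear molecule, 4 cuts → 5 fragments:
  1–17 → 17 bp
  18–85 → 68 bp
  86–97 → 12 bp
  98–180 → 83 bp
  181–200 → 20 bp
Sorted largest to smallest: 83, 68, 20, 17, 12 bp.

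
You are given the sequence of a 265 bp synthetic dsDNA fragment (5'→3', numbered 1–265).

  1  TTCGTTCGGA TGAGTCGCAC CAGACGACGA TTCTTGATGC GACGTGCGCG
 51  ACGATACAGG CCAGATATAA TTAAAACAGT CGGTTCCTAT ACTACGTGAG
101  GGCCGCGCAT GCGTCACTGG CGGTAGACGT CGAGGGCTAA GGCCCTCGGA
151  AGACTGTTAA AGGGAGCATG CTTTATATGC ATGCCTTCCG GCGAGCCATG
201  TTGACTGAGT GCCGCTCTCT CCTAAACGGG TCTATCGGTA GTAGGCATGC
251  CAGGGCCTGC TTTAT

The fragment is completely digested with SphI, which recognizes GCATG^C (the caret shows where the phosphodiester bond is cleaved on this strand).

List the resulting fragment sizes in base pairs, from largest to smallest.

SphI sites (GCATGC) start at positions 107, 166, 179, 245.
SphI cuts after base 5 of each site (before the last base), so after positions 111, 170, 183, 249.
Linear molecule, 4 cuts → 5 fragments:
  1–111 → 111 bp
  112–170 → 59 bp
  171–183 → 13 bp
  184–249 → 66 bp
  250–265 → 16 bp
Sorted largest to smallest: 111, 66, 59, 16, 13 bp.

111, 66, 59, 16, 13 bp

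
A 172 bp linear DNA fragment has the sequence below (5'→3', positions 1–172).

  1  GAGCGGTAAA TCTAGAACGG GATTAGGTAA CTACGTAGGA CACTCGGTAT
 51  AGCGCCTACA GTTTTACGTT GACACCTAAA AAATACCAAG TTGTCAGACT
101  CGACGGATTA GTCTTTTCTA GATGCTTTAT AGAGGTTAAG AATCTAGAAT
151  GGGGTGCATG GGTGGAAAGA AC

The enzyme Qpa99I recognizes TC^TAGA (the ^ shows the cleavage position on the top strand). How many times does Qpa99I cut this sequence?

3

TCTAGA occurs starting at positions 11, 117, 143.
Qpa99I cuts at 3 sites.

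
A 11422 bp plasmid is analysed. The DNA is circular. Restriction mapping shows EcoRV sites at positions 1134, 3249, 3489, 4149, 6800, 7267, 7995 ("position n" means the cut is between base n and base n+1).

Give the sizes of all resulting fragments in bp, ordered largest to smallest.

Circular molecule, 7 cuts → 7 fragments:
  3249 − 1134 = 2115 bp
  3489 − 3249 = 240 bp
  4149 − 3489 = 660 bp
  6800 − 4149 = 2651 bp
  7267 − 6800 = 467 bp
  7995 − 7267 = 728 bp
  wrap: 11422 − 7995 + 1134 = 4561 bp
Sorted largest to smallest: 4561, 2651, 2115, 728, 660, 467, 240 bp.

4561, 2651, 2115, 728, 660, 467, 240 bp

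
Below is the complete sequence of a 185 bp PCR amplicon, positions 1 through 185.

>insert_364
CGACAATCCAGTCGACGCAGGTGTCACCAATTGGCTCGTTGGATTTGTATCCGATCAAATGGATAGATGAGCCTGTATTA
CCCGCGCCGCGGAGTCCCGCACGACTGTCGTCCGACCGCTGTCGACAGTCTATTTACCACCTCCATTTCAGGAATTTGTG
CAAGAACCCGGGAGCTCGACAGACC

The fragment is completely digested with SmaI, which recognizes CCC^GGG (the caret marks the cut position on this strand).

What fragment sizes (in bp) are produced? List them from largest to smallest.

The SmaI site (CCCGGG) starts at position 167.
SmaI cuts after base 3 of each site, so after position 169.
Linear molecule, 1 cut → 2 fragments:
  1–169 → 169 bp
  170–185 → 16 bp
Sorted largest to smallest: 169, 16 bp.

169, 16 bp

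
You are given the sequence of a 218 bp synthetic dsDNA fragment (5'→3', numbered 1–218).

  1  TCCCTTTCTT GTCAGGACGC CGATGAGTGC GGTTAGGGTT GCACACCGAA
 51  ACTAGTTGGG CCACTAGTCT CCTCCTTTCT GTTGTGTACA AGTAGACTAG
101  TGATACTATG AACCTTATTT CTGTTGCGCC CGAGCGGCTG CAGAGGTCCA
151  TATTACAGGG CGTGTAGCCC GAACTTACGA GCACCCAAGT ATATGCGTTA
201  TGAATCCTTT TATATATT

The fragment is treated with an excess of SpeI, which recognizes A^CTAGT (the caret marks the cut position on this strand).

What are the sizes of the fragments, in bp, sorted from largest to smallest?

122, 51, 33, 12 bp

SpeI sites (ACTAGT) start at positions 51, 63, 96.
SpeI cuts after the first base of each site, so after positions 51, 63, 96.
Linear molecule, 3 cuts → 4 fragments:
  1–51 → 51 bp
  52–63 → 12 bp
  64–96 → 33 bp
  97–218 → 122 bp
Sorted largest to smallest: 122, 51, 33, 12 bp.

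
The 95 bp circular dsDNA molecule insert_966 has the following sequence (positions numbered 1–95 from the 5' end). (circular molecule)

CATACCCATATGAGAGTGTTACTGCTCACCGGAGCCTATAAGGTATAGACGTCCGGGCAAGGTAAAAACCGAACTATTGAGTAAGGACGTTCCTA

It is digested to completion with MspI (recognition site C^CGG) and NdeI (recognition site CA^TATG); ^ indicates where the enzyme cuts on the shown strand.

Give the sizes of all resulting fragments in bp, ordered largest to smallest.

MspI sites (CCGG) start at positions 29, 53.
MspI cuts after the first base of each site, so after positions 29, 53.
The NdeI site (CATATG) starts at position 7.
NdeI cuts after base 2 of each site, so after position 8.
Combined cut positions: 8, 29, 53.
Circular molecule, 3 cuts → 3 fragments:
  9–29 → 21 bp
  30–53 → 24 bp
  54–95 then 1–8 → 42 + 8 = 50 bp
Sorted largest to smallest: 50, 24, 21 bp.

50, 24, 21 bp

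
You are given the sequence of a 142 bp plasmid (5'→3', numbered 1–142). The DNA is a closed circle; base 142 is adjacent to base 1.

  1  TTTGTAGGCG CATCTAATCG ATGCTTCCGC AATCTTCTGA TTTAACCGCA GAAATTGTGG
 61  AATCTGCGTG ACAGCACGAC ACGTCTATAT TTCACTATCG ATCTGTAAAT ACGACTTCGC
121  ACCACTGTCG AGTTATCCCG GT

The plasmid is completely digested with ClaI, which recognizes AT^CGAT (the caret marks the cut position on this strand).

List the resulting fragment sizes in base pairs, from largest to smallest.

80, 62 bp

ClaI sites (ATCGAT) start at positions 17, 97.
ClaI cuts after base 2 of each site, so after positions 18, 98.
Circular molecule, 2 cuts → 2 fragments:
  19–98 → 80 bp
  99–142 then 1–18 → 44 + 18 = 62 bp
Sorted largest to smallest: 80, 62 bp.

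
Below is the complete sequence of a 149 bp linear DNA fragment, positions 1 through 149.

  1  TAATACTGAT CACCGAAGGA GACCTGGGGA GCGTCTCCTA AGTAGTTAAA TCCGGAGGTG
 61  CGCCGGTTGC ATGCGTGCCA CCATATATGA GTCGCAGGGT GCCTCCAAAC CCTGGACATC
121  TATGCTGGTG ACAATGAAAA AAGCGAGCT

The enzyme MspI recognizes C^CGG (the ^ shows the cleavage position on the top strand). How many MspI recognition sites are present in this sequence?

2

CCGG occurs starting at positions 52, 63.
MspI cuts at 2 sites.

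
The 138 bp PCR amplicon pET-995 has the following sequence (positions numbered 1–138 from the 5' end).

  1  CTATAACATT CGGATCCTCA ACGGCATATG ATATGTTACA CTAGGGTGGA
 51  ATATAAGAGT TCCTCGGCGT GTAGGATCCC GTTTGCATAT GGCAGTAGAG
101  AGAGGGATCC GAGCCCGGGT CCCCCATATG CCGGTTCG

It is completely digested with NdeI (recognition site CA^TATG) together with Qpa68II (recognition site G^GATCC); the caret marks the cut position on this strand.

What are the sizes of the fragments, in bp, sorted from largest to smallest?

NdeI sites (CATATG) start at positions 25, 86, 125.
NdeI cuts after base 2 of each site, so after positions 26, 87, 126.
Qpa68II sites (GGATCC) start at positions 12, 74, 105.
Qpa68II cuts after the first base of each site, so after positions 12, 74, 105.
Combined cut positions: 12, 26, 74, 87, 105, 126.
Linear molecule, 6 cuts → 7 fragments:
  1–12 → 12 bp
  13–26 → 14 bp
  27–74 → 48 bp
  75–87 → 13 bp
  88–105 → 18 bp
  106–126 → 21 bp
  127–138 → 12 bp
Sorted largest to smallest: 48, 21, 18, 14, 13, 12, 12 bp.

48, 21, 18, 14, 13, 12, 12 bp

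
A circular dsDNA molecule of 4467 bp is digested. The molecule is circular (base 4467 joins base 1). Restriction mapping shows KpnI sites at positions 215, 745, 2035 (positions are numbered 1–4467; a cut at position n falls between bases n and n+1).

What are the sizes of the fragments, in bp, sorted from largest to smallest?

2647, 1290, 530 bp

Circular molecule, 3 cuts → 3 fragments:
  745 − 215 = 530 bp
  2035 − 745 = 1290 bp
  wrap: 4467 − 2035 + 215 = 2647 bp
Sorted largest to smallest: 2647, 1290, 530 bp.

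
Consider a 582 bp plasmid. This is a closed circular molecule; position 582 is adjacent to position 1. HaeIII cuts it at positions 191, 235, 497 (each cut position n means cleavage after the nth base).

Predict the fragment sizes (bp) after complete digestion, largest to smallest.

276, 262, 44 bp

Circular molecule, 3 cuts → 3 fragments:
  235 − 191 = 44 bp
  497 − 235 = 262 bp
  wrap: 582 − 497 + 191 = 276 bp
Sorted largest to smallest: 276, 262, 44 bp.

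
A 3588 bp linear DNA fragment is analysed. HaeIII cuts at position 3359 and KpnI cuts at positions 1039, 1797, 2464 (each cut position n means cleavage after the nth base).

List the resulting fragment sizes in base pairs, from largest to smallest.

1039, 895, 758, 667, 229 bp

Combined cut positions (sorted): 1039, 1797, 2464, 3359.
Linear molecule, 4 cuts → 5 fragments:
  1039 − 0 = 1039 bp
  1797 − 1039 = 758 bp
  2464 − 1797 = 667 bp
  3359 − 2464 = 895 bp
  3588 − 3359 = 229 bp
Sorted largest to smallest: 1039, 895, 758, 667, 229 bp.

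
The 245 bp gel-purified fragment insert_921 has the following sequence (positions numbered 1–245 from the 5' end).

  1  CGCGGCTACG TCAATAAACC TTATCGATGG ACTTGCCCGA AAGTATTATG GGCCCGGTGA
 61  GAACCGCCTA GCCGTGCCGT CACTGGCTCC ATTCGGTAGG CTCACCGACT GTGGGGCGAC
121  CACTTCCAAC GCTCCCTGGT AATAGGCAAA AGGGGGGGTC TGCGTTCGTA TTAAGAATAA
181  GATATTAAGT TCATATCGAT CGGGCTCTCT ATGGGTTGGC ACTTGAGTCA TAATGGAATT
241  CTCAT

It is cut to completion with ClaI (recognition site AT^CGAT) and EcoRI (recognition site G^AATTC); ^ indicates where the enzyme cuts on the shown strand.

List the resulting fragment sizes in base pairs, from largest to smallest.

172, 40, 24, 9 bp

ClaI sites (ATCGAT) start at positions 23, 195.
ClaI cuts after base 2 of each site, so after positions 24, 196.
The EcoRI site (GAATTC) starts at position 236.
EcoRI cuts after the first base of each site, so after position 236.
Combined cut positions: 24, 196, 236.
Linear molecule, 3 cuts → 4 fragments:
  1–24 → 24 bp
  25–196 → 172 bp
  197–236 → 40 bp
  237–245 → 9 bp
Sorted largest to smallest: 172, 40, 24, 9 bp.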